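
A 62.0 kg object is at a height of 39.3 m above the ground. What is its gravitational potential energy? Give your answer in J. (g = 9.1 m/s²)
PE = mgh = 62 kg × 9.1 m/s² × 39.3 m = 2.217e+04 J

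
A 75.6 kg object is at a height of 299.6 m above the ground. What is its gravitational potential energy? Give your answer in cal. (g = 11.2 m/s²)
PE = mgh = 75.6 kg × 11.2 m/s² × 299.6 m = 2.537e+05 J = 60630.0 cal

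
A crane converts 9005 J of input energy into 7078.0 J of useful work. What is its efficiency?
η = W_out/W_in = 7078.0/9005 = 0.786 = 78.6%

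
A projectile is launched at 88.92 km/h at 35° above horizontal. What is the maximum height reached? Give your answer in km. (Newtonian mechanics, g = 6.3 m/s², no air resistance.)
H = v₀²sin²(θ)/(2g) (with unit conversion) = 0.01593 km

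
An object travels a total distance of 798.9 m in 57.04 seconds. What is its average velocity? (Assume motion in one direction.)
v_avg = Δd / Δt = 798.9 / 57.04 = 14.01 m/s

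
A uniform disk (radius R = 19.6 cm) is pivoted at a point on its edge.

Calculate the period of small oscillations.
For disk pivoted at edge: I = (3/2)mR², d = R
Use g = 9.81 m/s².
I/m = (3/2)R² = 0.05762 m²; d = R = 0.196 m
T = 2π√((3/2)R²/(gR)) = 2π√(3R/(2g)) = 1.088 s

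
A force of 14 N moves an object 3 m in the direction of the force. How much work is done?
W = Fd = 14×3 = 42.0 J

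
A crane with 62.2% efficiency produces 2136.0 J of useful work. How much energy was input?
W_in = W_out/η = 2136.0/0.622 = 3434.1 J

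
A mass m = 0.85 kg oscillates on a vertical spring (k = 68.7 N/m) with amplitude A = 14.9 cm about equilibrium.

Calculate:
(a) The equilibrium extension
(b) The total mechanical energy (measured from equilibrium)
x_eq = mg/k = 0.85×9.81/68.7 = 0.1214 m = 12.14 cm
E = ½kA² = ½×68.7×(0.149)² = 0.7626 J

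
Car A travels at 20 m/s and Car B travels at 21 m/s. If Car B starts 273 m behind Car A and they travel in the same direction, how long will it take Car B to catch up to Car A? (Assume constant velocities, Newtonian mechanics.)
Relative speed: v_rel = 21 - 20 = 1 m/s
Time to catch: t = d₀/v_rel = 273/1 = 273.0 s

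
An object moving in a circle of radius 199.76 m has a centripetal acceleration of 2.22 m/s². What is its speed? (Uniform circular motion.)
v = √(a_c × r) = √(2.22 × 199.76) = 21.06 m/s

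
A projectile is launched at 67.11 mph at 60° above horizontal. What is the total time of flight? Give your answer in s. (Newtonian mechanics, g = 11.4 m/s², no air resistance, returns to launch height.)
T = 2v₀sin(θ)/g (with unit conversion) = 4.558 s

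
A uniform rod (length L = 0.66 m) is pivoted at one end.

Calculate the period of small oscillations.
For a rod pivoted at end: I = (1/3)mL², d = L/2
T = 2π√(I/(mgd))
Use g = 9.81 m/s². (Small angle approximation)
I/m = (1/3)L² = 0.1452 m²; d = L/2 = 0.33 m
T = 2π√(I/(mgd)) = 2π√(0.1452/(9.81×0.33)) = 1.331 s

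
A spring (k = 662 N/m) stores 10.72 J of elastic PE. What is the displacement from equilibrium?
PE = ½kx² → x = √(2PE/k) = √(2×10.72/662) = 0.18 m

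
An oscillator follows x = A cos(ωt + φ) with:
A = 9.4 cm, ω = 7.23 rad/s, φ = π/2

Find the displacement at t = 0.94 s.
x = A cos(ωt + φ) = 9.4×cos(7.23×0.94 + π/2) = -4.614 cm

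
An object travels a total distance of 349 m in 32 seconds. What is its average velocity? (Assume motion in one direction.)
v_avg = Δd / Δt = 349 / 32 = 10.91 m/s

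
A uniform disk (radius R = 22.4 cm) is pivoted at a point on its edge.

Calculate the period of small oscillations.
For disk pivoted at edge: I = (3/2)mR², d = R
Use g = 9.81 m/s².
I/m = (3/2)R² = 0.07526 m²; d = R = 0.224 m
T = 2π√((3/2)R²/(gR)) = 2π√(3R/(2g)) = 1.163 s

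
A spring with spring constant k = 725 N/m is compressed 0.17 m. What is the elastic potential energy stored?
PE = ½kx² = ½×725×0.17² = 10.48 J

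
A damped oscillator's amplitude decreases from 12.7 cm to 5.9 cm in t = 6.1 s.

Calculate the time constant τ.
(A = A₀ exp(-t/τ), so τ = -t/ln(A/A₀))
A/A₀ = 5.9/12.7 = 0.4646; ln(A/A₀) = -0.7666
τ = −t/ln(A/A₀) = −6.1/-0.7666 = 7.957 s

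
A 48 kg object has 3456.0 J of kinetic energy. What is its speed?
KE = ½mv² → v = √(2KE/m) = √(2×3456.0/48) = 12.0 m/s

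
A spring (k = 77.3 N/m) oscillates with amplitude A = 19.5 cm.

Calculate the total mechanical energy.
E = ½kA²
E = ½kA² = ½×77.3×(0.195)² = 1.47 J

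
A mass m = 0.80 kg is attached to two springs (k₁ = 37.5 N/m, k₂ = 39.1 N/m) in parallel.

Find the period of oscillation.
k_eq = k₁+k₂ = 76.6 N/m
T = 2π√(m/k_eq) = 2π√(0.8/76.6) = 0.6421 s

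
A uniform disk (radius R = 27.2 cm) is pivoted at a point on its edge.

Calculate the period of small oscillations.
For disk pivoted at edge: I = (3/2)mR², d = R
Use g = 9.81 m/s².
I/m = (3/2)R² = 0.111 m²; d = R = 0.272 m
T = 2π√((3/2)R²/(gR)) = 2π√(3R/(2g)) = 1.281 s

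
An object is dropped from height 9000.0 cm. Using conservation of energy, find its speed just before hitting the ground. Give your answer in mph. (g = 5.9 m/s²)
mgh = ½mv² → v = √(2gh) = √(2×5.9×90) = 32.59 m/s = 72.9 mph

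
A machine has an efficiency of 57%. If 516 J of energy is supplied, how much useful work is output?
W_out = η × W_in = 0.57 × 516 = 294.12 J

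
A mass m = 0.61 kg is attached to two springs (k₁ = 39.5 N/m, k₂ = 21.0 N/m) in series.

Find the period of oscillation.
k_eq = k₁k₂/(k₁+k₂) = 13.71 N/m
T = 2π√(m/k_eq) = 2π√(0.61/13.71) = 1.325 s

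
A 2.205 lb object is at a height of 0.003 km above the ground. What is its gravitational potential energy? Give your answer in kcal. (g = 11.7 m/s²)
PE = mgh = 1 kg × 11.7 m/s² × 3 m = 35.11 J = 0.008391 kcal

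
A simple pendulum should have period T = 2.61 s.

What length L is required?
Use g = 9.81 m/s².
T = 2π√(L/g) → L = g(T/2π)² = 9.81×(2.61/2π)² = 1.693 m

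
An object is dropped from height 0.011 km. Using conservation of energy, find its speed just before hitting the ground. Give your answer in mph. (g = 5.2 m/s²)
mgh = ½mv² → v = √(2gh) = √(2×5.2×11) = 10.7 m/s = 23.93 mph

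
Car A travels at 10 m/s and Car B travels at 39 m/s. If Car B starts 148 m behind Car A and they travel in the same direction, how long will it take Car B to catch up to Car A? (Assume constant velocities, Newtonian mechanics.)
Relative speed: v_rel = 39 - 10 = 29 m/s
Time to catch: t = d₀/v_rel = 148/29 = 5.1 s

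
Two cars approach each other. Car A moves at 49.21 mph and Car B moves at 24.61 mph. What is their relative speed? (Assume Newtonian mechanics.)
v_rel = v_A + v_B = 49.21 + 24.61 = 73.82 mph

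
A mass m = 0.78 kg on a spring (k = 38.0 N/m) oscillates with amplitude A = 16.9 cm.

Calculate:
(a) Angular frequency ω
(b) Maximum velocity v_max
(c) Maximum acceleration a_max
ω = √(k/m) = √(38.0/0.78) = 6.98 rad/s
v_max = ωA = 6.98×0.169 = 1.18 m/s
a_max = ω²A = 6.98²×0.169 = 8.233 m/s²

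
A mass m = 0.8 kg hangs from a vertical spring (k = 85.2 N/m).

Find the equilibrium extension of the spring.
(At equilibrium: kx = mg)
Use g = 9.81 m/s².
x_eq = mg/k = 0.8×9.81/85.2 = 0.09211 m = 9.211 cm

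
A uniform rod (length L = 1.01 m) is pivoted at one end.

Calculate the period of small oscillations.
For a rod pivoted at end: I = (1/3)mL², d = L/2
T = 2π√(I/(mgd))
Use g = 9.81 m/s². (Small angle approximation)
I/m = (1/3)L² = 0.34 m²; d = L/2 = 0.505 m
T = 2π√(I/(mgd)) = 2π√(0.34/(9.81×0.505)) = 1.646 s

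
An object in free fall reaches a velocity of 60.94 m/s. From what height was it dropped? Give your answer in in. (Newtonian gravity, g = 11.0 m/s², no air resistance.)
h = v²/(2g) (with unit conversion) = 6646.0 in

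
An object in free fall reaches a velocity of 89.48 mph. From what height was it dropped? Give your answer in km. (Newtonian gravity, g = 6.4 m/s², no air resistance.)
h = v²/(2g) (with unit conversion) = 0.125 km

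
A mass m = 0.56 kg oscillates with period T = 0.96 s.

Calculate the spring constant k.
T = 2π√(m/k) → k = m(2π/T)² = 0.56×(2π/0.96)² = 23.99 N/m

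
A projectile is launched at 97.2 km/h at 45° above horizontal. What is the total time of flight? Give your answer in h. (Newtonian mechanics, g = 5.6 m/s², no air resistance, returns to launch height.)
T = 2v₀sin(θ)/g (with unit conversion) = 0.001894 h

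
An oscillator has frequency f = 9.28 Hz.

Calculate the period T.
T = 1/f = 1/9.28 = 0.1078 s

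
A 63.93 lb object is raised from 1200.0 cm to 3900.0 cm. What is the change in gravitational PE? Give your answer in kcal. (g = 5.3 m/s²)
ΔPE = mg(h₂ − h₁) = 29 kg × 5.3 m/s² × (39 − 12) m = 4150 J = 0.9918 kcal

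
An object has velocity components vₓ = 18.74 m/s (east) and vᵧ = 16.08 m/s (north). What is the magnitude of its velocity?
|v| = √(vₓ² + vᵧ²) = √(18.74² + 16.08²) = √(609.754) = 24.69 m/s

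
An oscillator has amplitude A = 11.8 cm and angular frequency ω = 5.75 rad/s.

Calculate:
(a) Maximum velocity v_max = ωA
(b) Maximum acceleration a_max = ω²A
v_max = ωA = 5.75×0.118 = 0.6785 m/s
a_max = ω²A = 5.75²×0.118 = 3.901 m/s²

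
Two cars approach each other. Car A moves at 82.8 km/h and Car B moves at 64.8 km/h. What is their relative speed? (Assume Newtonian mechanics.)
v_rel = v_A + v_B = 82.8 + 64.8 = 147.6 km/h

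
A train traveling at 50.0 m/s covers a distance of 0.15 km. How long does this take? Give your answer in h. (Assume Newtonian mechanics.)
t = d/v (with unit conversion) = 0.0008333 h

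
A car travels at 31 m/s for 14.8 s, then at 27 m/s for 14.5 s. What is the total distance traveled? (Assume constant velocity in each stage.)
d₁ = v₁t₁ = 31 × 14.8 = 458.8 m
d₂ = v₂t₂ = 27 × 14.5 = 391.5 m
d_total = 458.8 + 391.5 = 850.3 m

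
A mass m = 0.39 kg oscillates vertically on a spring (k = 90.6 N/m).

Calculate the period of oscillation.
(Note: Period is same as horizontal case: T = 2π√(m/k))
T = 2π√(m/k) = 2π√(0.39/90.6) = 0.4122 s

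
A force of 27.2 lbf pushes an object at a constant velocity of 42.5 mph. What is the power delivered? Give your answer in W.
P = Fv = 121 N × 19 m/s = 2299 W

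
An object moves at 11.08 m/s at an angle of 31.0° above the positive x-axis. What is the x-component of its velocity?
vₓ = v cos(θ) = 11.08 × cos(31.0°) = 9.5 m/s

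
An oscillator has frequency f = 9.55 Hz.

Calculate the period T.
T = 1/f = 1/9.55 = 0.1047 s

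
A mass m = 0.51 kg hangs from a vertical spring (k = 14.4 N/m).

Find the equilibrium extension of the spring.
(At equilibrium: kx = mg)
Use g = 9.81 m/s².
x_eq = mg/k = 0.51×9.81/14.4 = 0.3474 m = 34.74 cm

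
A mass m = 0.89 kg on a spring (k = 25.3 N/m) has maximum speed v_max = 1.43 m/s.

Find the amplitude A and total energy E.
½mv²_max = ½kA² → A = v_max√(m/k) = 1.43×√(0.89/25.3) = 0.2682 m = 26.82 cm
E = ½mv²_max = ½×0.89×1.43² = 0.91 J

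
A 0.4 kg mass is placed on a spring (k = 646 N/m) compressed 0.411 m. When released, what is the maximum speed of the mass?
½kx² = ½mv² → v = x√(k/m) = 0.411×√(646/0.4) = 16.52 m/s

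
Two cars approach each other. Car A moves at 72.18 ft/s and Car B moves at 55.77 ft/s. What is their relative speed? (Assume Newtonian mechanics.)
v_rel = v_A + v_B = 72.18 + 55.77 = 128.0 ft/s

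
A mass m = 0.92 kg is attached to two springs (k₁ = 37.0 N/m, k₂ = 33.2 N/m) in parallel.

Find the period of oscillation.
k_eq = k₁+k₂ = 70.2 N/m
T = 2π√(m/k_eq) = 2π√(0.92/70.2) = 0.7193 s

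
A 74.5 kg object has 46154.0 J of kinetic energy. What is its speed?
KE = ½mv² → v = √(2KE/m) = √(2×46154.0/74.5) = 35.2 m/s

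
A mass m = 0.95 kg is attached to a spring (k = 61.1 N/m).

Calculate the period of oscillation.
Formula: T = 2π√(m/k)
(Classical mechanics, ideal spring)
T = 2π√(m/k) = 2π√(0.95/61.1) = 0.7835 s; f = 1/T = 1.276 Hz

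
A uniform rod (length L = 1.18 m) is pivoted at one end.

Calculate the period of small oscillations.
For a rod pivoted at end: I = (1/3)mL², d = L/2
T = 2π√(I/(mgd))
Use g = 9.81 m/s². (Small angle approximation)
I/m = (1/3)L² = 0.4641 m²; d = L/2 = 0.59 m
T = 2π√(I/(mgd)) = 2π√(0.4641/(9.81×0.59)) = 1.779 s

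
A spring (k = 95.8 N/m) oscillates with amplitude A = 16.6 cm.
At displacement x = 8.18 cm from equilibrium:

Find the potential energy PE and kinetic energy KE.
E_total = ½kA² = ½×95.8×(0.166)² = 1.32 J
PE = ½kx² = ½×95.8×(0.0818)² = 0.3205 J
KE = E_total − PE = 0.9994 J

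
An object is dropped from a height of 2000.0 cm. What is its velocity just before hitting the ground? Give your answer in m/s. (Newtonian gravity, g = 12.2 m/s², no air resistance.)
v = √(2gh) (with unit conversion) = 22.09 m/s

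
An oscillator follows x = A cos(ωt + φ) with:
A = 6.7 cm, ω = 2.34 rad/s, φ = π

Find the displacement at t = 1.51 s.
x = A cos(ωt + φ) = 6.7×cos(2.34×1.51 + π) = 6.192 cm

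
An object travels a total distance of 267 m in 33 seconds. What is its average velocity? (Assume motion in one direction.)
v_avg = Δd / Δt = 267 / 33 = 8.09 m/s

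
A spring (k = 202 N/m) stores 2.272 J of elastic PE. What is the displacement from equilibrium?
PE = ½kx² → x = √(2PE/k) = √(2×2.272/202) = 0.15 m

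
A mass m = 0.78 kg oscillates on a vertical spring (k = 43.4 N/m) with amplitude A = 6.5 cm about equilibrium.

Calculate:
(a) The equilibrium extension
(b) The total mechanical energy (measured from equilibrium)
x_eq = mg/k = 0.78×9.81/43.4 = 0.1763 m = 17.63 cm
E = ½kA² = ½×43.4×(0.065)² = 0.09168 J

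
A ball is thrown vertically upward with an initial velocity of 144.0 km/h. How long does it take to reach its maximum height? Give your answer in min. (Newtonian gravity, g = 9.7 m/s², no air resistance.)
t_up = v₀/g (with unit conversion) = 0.06873 min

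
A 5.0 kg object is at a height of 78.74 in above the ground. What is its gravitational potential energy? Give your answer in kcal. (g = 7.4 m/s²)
PE = mgh = 5 kg × 7.4 m/s² × 2 m = 74 J = 0.01769 kcal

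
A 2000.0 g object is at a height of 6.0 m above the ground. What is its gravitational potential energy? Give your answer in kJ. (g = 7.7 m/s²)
PE = mgh = 2 kg × 7.7 m/s² × 6 m = 92.4 J = 0.0924 kJ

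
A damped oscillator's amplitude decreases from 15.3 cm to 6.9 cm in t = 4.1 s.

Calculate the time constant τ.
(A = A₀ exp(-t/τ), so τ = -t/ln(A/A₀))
A/A₀ = 6.9/15.3 = 0.451; ln(A/A₀) = -0.7963
τ = −t/ln(A/A₀) = −4.1/-0.7963 = 5.149 s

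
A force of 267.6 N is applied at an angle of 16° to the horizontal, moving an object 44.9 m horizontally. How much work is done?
W = Fd cosθ = 267.6×44.9×cos(16°) = 11550.0 J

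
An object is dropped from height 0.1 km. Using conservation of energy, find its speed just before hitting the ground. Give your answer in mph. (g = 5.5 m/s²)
mgh = ½mv² → v = √(2gh) = √(2×5.5×100) = 33.17 m/s = 74.19 mph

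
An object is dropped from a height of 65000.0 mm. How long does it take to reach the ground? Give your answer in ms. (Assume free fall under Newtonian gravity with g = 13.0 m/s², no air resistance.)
t = √(2h/g) (with unit conversion) = 3162.0 ms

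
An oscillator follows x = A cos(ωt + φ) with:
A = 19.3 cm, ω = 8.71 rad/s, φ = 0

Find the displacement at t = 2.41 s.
x = A cos(ωt + φ) = 19.3×cos(8.71×2.41 + 0) = -10.43 cm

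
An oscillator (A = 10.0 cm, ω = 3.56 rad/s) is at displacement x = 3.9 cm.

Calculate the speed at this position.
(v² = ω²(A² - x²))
v = ω√(A² − x²) = 3.56×√(0.1² − 0.039²) = 0.3278 m/s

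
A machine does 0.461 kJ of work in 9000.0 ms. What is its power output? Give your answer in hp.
P = W/t = 461 J / 9 s = 51.22 W = 0.06869 hp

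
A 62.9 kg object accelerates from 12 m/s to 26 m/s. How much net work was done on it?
W_net = ΔKE = ½m(v₂² − v₁²) = ½×62.9×(26² − 12²) = 16731.4 J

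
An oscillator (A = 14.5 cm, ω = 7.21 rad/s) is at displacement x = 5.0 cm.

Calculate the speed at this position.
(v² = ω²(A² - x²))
v = ω√(A² − x²) = 7.21×√(0.145² − 0.05²) = 0.9813 m/s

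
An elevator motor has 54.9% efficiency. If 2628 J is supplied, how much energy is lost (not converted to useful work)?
W_out = η × W_in = 0.549×2628 = 1442.8 J
W_lost = W_in − W_out = 2628 − 1442.8 = 1185.2 J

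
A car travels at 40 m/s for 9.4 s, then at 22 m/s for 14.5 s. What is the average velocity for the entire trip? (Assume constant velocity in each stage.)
d₁ = v₁t₁ = 40 × 9.4 = 376 m
d₂ = v₂t₂ = 22 × 14.5 = 319 m
d_total = 695.0 m, t_total = 23.9 s
v_avg = d_total/t_total = 695.0/23.9 = 29.08 m/s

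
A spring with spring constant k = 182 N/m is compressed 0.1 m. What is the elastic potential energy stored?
PE = ½kx² = ½×182×0.1² = 0.91 J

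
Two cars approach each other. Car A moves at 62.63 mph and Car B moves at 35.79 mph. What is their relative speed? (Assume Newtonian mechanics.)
v_rel = v_A + v_B = 62.63 + 35.79 = 98.42 mph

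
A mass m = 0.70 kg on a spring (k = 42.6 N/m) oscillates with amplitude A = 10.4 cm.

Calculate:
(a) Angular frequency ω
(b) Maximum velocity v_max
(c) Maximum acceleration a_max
ω = √(k/m) = √(42.6/0.7) = 7.801 rad/s
v_max = ωA = 7.801×0.104 = 0.8113 m/s
a_max = ω²A = 7.801²×0.104 = 6.329 m/s²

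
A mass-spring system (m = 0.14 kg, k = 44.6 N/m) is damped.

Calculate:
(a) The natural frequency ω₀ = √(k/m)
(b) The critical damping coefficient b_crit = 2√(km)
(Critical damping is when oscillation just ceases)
ω₀ = √(k/m) = √(44.6/0.14) = 17.85 rad/s
b_crit = 2√(km) = 2√(44.6×0.14) = 4.998 kg/s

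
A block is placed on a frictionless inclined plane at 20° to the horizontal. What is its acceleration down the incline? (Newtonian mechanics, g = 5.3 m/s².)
a = g sin(θ) = 5.3 × sin(20°) = 5.3 × 0.342 = 1.81 m/s²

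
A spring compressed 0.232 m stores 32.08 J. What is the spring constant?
PE = ½kx² → k = 2PE/x² = 2×32.08/0.232² = 1192.0 N/m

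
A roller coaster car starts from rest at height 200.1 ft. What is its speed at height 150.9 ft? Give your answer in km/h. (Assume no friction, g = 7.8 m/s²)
mgh₁ = ½mv₂² + mgh₂ → v₂ = √(2g(h₁−h₂)) = √(2×7.8×(60.99−45.99)) = 15.3 m/s = 55.06 km/h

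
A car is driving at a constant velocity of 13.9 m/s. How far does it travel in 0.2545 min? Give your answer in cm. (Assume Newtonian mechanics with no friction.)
d = vt (with unit conversion) = 21230.0 cm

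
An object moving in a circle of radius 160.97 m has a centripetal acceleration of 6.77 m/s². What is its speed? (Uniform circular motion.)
v = √(a_c × r) = √(6.77 × 160.97) = 33.01 m/s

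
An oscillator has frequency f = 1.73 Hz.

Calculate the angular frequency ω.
ω = 2πf = 2π×1.73 = 10.87 rad/s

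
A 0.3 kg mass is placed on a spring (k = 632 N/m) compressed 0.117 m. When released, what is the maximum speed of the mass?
½kx² = ½mv² → v = x√(k/m) = 0.117×√(632/0.3) = 5.37 m/s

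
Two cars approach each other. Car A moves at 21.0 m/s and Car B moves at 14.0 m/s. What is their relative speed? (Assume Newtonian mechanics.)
v_rel = v_A + v_B = 21.0 + 14.0 = 35.0 m/s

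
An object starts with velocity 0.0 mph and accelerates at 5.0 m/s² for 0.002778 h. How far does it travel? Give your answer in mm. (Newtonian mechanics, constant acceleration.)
d = v₀t + ½at² (with unit conversion) = 250000.0 mm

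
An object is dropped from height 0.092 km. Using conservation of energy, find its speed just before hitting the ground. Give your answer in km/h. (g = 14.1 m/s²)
mgh = ½mv² → v = √(2gh) = √(2×14.1×92) = 50.94 m/s = 183.4 km/h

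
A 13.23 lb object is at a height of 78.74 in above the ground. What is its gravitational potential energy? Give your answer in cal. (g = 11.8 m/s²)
PE = mgh = 6.001 kg × 11.8 m/s² × 2 m = 141.6 J = 33.85 cal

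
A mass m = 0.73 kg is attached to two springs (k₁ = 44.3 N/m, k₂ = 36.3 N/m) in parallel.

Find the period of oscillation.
k_eq = k₁+k₂ = 80.6 N/m
T = 2π√(m/k_eq) = 2π√(0.73/80.6) = 0.598 s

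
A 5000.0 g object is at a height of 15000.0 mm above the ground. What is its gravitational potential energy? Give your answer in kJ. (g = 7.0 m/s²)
PE = mgh = 5 kg × 7.0 m/s² × 15 m = 525 J = 0.525 kJ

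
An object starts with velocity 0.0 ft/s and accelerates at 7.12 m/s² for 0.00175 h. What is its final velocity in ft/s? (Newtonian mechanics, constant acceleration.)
v = v₀ + at (with unit conversion) = 147.2 ft/s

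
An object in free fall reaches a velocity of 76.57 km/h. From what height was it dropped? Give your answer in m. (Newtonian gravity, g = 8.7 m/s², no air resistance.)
h = v²/(2g) (with unit conversion) = 26.0 m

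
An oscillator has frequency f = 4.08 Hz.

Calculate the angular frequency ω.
ω = 2πf = 2π×4.08 = 25.64 rad/s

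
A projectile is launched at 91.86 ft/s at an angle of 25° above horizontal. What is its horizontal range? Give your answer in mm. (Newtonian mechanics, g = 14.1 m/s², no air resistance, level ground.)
R = v₀² sin(2θ) / g (with unit conversion) = 42590.0 mm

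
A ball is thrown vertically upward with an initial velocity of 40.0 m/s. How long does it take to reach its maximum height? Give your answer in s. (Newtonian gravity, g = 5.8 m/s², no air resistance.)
t_up = v₀/g = 6.897 s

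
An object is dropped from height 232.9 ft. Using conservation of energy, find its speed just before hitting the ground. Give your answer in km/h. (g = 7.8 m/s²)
mgh = ½mv² → v = √(2gh) = √(2×7.8×70.99) = 33.28 m/s = 119.8 km/h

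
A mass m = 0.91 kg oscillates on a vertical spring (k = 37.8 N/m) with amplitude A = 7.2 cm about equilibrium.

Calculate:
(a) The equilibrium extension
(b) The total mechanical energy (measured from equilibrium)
x_eq = mg/k = 0.91×9.81/37.8 = 0.2362 m = 23.62 cm
E = ½kA² = ½×37.8×(0.072)² = 0.09798 J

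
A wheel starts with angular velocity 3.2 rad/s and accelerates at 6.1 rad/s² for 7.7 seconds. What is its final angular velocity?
ω = ω₀ + αt = 3.2 + 6.1 × 7.7 = 50.17 rad/s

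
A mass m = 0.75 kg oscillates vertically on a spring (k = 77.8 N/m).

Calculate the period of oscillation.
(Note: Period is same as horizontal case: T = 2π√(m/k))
T = 2π√(m/k) = 2π√(0.75/77.8) = 0.6169 s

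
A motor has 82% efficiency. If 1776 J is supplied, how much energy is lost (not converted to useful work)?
W_out = η × W_in = 0.82×1776 = 1456.3 J
W_lost = W_in − W_out = 1776 − 1456.3 = 319.68 J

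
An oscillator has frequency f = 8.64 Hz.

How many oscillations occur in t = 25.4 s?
n = f×t = 8.64×25.4 = 219.5 oscillations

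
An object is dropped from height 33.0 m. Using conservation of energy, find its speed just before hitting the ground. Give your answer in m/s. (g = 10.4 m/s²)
mgh = ½mv² → v = √(2gh) = √(2×10.4×33) = 26.2 m/s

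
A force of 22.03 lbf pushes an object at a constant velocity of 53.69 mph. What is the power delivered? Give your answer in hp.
P = Fv = 97.99 N × 24 m/s = 2352 W = 3.154 hp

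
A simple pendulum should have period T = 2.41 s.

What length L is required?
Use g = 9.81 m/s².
T = 2π√(L/g) → L = g(T/2π)² = 9.81×(2.41/2π)² = 1.443 m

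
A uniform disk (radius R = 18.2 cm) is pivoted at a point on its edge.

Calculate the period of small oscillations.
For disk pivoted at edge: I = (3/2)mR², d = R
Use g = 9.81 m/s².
I/m = (3/2)R² = 0.04969 m²; d = R = 0.182 m
T = 2π√((3/2)R²/(gR)) = 2π√(3R/(2g)) = 1.048 s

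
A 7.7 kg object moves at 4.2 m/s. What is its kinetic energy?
KE = ½mv² = ½×7.7×4.2² = 67.914 J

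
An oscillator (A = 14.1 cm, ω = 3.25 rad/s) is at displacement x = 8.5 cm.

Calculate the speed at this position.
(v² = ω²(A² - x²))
v = ω√(A² − x²) = 3.25×√(0.141² − 0.085²) = 0.3656 m/s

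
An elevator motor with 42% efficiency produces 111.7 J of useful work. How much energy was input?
W_in = W_out/η = 111.7/0.42 = 265.95 J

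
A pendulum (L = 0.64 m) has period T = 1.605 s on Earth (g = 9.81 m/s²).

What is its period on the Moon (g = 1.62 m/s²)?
T = 2π√(L/g), so T_moon/T_earth = √(g_earth/g_moon)
T_moon = 2π√(0.64/1.62) = 3.949 s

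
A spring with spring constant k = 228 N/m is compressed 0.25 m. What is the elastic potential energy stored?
PE = ½kx² = ½×228×0.25² = 7.125 J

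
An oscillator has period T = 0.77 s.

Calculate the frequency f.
f = 1/T = 1/0.77 = 1.299 Hz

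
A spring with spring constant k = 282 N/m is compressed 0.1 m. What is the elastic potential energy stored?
PE = ½kx² = ½×282×0.1² = 1.41 J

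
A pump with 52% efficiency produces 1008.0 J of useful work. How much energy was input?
W_in = W_out/η = 1008.0/0.52 = 1938.5 J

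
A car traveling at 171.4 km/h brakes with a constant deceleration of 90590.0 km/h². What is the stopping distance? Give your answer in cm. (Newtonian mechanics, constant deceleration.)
d = v₀² / (2a) (with unit conversion) = 16210.0 cm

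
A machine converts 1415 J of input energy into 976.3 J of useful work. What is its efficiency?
η = W_out/W_in = 976.3/1415 = 0.69 = 69.0%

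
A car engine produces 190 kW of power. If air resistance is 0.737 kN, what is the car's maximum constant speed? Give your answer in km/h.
P = Fv → v = P/F = 190000 W / 737 N = 257.8 m/s = 928.1 km/h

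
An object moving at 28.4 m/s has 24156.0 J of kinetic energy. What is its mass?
KE = ½mv² → m = 2KE/v² = 2×24156.0/28.4² = 59.9 kg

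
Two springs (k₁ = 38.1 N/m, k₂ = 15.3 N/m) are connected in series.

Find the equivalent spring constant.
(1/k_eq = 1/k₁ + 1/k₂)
1/k_eq = 1/38.1 + 1/15.3 = 0.091606; k_eq = 10.92 N/m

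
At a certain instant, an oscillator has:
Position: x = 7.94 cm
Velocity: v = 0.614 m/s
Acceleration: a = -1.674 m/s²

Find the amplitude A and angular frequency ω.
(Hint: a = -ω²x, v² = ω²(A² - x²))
a = −ω²x → ω = √(|a|/x) = √(1.674/0.0794) = 4.592 rad/s
v² = ω²(A² − x²) → A = √(x² + v²/ω²) = √(0.0794² + 0.614²/4.592²) = 0.1555 m = 15.55 cm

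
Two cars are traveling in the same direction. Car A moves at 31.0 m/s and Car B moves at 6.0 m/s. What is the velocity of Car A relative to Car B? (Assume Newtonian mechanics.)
v_rel = v_A - v_B = 31.0 - 6.0 = 25.0 m/s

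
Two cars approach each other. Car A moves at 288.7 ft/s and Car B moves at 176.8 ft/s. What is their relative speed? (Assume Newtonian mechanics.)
v_rel = v_A + v_B = 288.7 + 176.8 = 465.5 ft/s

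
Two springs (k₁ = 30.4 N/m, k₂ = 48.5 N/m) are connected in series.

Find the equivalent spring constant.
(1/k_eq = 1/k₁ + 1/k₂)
1/k_eq = 1/30.4 + 1/48.5 = 0.053513; k_eq = 18.69 N/m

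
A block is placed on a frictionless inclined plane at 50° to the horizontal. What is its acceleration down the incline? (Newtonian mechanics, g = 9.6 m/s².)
a = g sin(θ) = 9.6 × sin(50°) = 9.6 × 0.766 = 7.35 m/s²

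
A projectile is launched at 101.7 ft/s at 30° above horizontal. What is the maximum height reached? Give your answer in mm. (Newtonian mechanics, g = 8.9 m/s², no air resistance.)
H = v₀²sin²(θ)/(2g) (with unit conversion) = 13500.0 mm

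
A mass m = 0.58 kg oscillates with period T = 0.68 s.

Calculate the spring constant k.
T = 2π√(m/k) → k = m(2π/T)² = 0.58×(2π/0.68)² = 49.52 N/m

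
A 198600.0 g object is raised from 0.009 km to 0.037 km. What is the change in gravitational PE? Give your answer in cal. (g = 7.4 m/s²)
ΔPE = mg(h₂ − h₁) = 198.6 kg × 7.4 m/s² × (37 − 9) m = 4.115e+04 J = 9835.0 cal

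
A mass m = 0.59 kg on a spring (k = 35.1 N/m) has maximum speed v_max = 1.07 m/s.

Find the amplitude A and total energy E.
½mv²_max = ½kA² → A = v_max√(m/k) = 1.07×√(0.59/35.1) = 0.1387 m = 13.87 cm
E = ½mv²_max = ½×0.59×1.07² = 0.3377 J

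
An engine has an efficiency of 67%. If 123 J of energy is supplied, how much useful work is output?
W_out = η × W_in = 0.67 × 123 = 82.41 J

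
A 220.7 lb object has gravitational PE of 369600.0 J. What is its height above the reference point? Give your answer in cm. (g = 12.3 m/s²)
PE = mgh → h = PE/(mg) = 3.696e+05 J / (100.1 kg × 12.3 m/s²) = 300.2 m = 30020.0 cm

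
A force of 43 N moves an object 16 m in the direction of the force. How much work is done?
W = Fd = 43×16 = 688.0 J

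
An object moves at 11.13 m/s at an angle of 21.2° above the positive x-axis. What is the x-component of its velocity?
vₓ = v cos(θ) = 11.13 × cos(21.2°) = 10.38 m/s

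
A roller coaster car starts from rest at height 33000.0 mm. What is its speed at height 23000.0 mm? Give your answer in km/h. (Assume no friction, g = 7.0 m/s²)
mgh₁ = ½mv₂² + mgh₂ → v₂ = √(2g(h₁−h₂)) = √(2×7.0×(33−23)) = 11.83 m/s = 42.6 km/h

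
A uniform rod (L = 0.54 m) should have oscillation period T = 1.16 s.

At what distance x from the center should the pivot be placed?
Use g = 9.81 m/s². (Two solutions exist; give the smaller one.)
T = 2π√((L²/12 + x²)/(gx)). Let c = T²g/(4π²) = 0.3344.
x² − cx + L²/12 = 0 → x = (c − √(c² − L²/3))/2 = 0.1068 m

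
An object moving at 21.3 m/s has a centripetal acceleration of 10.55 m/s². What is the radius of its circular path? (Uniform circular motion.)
r = v²/a_c = 21.3²/10.55 = 43.0 m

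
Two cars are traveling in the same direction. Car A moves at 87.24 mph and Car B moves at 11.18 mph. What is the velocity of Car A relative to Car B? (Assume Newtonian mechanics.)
v_rel = v_A - v_B = 87.24 - 11.18 = 76.06 mph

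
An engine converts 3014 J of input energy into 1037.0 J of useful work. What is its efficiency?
η = W_out/W_in = 1037.0/3014 = 0.3441 = 34.41%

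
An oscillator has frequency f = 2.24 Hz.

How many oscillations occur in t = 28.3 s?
n = f×t = 2.24×28.3 = 63.39 oscillations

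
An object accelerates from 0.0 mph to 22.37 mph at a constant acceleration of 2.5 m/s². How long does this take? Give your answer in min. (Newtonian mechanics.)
t = (v - v₀)/a (with unit conversion) = 0.06667 min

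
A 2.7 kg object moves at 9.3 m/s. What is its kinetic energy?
KE = ½mv² = ½×2.7×9.3² = 116.7615 J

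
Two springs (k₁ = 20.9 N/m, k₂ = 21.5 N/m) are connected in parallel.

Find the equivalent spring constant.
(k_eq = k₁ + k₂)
k_eq = k₁ + k₂ = 20.9 + 21.5 = 42.4 N/m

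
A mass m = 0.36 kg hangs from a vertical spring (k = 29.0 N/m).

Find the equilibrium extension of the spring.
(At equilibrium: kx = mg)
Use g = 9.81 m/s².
x_eq = mg/k = 0.36×9.81/29.0 = 0.1218 m = 12.18 cm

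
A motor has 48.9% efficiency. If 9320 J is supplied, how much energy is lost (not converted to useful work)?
W_out = η × W_in = 0.489×9320 = 4557.5 J
W_lost = W_in − W_out = 9320 − 4557.5 = 4762.5 J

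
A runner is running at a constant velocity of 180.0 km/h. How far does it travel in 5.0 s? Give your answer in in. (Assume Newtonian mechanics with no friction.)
d = vt (with unit conversion) = 9843.0 in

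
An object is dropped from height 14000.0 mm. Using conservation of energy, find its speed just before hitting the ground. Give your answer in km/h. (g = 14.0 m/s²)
mgh = ½mv² → v = √(2gh) = √(2×14.0×14) = 19.8 m/s = 71.28 km/h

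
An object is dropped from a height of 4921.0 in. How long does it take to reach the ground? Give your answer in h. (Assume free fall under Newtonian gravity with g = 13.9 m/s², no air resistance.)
t = √(2h/g) (with unit conversion) = 0.001178 h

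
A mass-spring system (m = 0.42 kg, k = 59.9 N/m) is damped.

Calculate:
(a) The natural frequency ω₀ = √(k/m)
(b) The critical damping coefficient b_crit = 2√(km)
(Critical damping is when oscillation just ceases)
ω₀ = √(k/m) = √(59.9/0.42) = 11.94 rad/s
b_crit = 2√(km) = 2√(59.9×0.42) = 10.03 kg/s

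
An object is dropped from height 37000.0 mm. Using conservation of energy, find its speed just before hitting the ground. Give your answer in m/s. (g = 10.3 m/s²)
mgh = ½mv² → v = √(2gh) = √(2×10.3×37) = 27.61 m/s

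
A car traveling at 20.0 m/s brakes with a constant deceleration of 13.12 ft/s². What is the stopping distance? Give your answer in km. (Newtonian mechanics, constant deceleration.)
d = v₀² / (2a) (with unit conversion) = 0.05001 km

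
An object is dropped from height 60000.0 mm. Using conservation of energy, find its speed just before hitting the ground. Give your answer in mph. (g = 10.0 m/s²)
mgh = ½mv² → v = √(2gh) = √(2×10.0×60) = 34.64 m/s = 77.49 mph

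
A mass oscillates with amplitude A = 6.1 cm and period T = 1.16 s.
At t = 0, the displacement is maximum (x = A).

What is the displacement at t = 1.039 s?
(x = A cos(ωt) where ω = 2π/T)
ω = 2π/T = 2π/1.16 = 5.417 rad/s
x = A cos(ωt) = 6.1×cos(5.417×1.039) = 4.836 cm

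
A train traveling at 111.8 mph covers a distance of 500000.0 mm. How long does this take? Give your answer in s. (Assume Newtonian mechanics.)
t = d/v (with unit conversion) = 10.0 s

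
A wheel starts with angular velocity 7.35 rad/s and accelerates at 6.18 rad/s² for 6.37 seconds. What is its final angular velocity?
ω = ω₀ + αt = 7.35 + 6.18 × 6.37 = 46.72 rad/s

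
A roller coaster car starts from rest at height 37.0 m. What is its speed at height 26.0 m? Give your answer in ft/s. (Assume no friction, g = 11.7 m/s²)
mgh₁ = ½mv₂² + mgh₂ → v₂ = √(2g(h₁−h₂)) = √(2×11.7×(37−26)) = 16.04 m/s = 52.64 ft/s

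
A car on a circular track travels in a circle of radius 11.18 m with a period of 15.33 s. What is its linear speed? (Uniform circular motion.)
v = 2πr/T = 2π×11.18/15.33 = 4.58 m/s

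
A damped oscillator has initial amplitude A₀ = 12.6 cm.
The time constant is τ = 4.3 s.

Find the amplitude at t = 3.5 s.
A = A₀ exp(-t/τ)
A = A₀ exp(−t/τ) = 12.6×exp(−3.5/4.3) = 5.583 cm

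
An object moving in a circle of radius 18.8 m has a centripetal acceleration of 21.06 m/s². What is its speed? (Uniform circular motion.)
v = √(a_c × r) = √(21.06 × 18.8) = 19.9 m/s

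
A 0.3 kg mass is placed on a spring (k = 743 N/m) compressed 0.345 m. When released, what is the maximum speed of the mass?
½kx² = ½mv² → v = x√(k/m) = 0.345×√(743/0.3) = 17.17 m/s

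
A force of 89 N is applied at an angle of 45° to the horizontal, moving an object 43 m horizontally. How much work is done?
W = Fd cosθ = 89×43×cos(45°) = 2706.1 J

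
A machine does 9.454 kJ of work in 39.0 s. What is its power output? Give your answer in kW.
P = W/t = 9454 J / 39 s = 242.4 W = 0.2424 kW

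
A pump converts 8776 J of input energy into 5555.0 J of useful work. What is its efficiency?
η = W_out/W_in = 5555.0/8776 = 0.633 = 63.3%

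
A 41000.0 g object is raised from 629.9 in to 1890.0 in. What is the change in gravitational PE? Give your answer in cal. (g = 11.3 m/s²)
ΔPE = mg(h₂ − h₁) = 41 kg × 11.3 m/s² × (48.01 − 16) m = 1.483e+04 J = 3544.0 cal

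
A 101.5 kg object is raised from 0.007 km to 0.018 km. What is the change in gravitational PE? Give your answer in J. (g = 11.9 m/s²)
ΔPE = mg(h₂ − h₁) = 101.5 kg × 11.9 m/s² × (18 − 7) m = 1.329e+04 J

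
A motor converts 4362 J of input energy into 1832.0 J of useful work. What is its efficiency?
η = W_out/W_in = 1832.0/4362 = 0.42 = 42.0%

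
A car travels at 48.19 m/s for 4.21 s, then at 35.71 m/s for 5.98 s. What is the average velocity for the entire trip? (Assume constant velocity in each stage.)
d₁ = v₁t₁ = 48.19 × 4.21 = 202.88 m
d₂ = v₂t₂ = 35.71 × 5.98 = 213.546 m
d_total = 416.43 m, t_total = 10.19 s
v_avg = d_total/t_total = 416.43/10.19 = 40.87 m/s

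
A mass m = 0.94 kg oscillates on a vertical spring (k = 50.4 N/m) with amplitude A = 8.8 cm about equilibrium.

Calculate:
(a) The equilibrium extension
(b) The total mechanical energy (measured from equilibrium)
x_eq = mg/k = 0.94×9.81/50.4 = 0.183 m = 18.3 cm
E = ½kA² = ½×50.4×(0.088)² = 0.1951 J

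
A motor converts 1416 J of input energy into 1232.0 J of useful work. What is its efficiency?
η = W_out/W_in = 1232.0/1416 = 0.8701 = 87.01%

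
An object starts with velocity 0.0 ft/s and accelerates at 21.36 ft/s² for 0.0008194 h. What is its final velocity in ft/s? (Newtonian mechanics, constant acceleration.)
v = v₀ + at (with unit conversion) = 63.01 ft/s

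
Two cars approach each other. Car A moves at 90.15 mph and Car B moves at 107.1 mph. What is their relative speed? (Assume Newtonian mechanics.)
v_rel = v_A + v_B = 90.15 + 107.1 = 197.2 mph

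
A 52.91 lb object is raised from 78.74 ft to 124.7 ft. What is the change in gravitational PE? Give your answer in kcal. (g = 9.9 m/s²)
ΔPE = mg(h₂ − h₁) = 24 kg × 9.9 m/s² × (38.01 − 24) m = 3328 J = 0.7955 kcal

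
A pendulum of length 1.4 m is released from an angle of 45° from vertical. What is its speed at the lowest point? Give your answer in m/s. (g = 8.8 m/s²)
h = L(1 − cosθ) = 1.4×(1 − cos45°) = 0.4101 m
v = √(2gh) = √(2×8.8×0.4101) = 2.686 m/s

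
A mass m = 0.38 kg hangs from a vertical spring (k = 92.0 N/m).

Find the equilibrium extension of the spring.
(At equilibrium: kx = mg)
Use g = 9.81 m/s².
x_eq = mg/k = 0.38×9.81/92.0 = 0.04052 m = 4.052 cm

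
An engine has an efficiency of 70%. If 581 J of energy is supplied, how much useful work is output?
W_out = η × W_in = 0.7 × 581 = 406.7 J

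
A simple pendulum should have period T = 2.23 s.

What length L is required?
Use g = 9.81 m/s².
T = 2π√(L/g) → L = g(T/2π)² = 9.81×(2.23/2π)² = 1.236 m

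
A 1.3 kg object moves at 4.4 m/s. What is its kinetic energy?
KE = ½mv² = ½×1.3×4.4² = 12.584 J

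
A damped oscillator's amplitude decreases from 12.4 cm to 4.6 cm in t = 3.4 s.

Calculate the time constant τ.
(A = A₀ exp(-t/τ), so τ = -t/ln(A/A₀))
A/A₀ = 4.6/12.4 = 0.371; ln(A/A₀) = -0.9916
τ = −t/ln(A/A₀) = −3.4/-0.9916 = 3.429 s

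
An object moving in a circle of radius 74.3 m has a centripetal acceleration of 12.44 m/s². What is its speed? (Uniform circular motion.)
v = √(a_c × r) = √(12.44 × 74.3) = 30.4 m/s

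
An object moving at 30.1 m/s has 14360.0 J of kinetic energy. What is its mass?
KE = ½mv² → m = 2KE/v² = 2×14360.0/30.1² = 31.7 kg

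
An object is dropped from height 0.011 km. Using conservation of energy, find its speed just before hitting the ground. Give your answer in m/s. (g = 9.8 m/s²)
mgh = ½mv² → v = √(2gh) = √(2×9.8×11) = 14.68 m/s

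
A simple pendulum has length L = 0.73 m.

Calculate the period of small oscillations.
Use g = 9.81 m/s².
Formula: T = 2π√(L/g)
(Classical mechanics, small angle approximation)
T = 2π√(L/g) = 2π√(0.73/9.81) = 1.714 s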